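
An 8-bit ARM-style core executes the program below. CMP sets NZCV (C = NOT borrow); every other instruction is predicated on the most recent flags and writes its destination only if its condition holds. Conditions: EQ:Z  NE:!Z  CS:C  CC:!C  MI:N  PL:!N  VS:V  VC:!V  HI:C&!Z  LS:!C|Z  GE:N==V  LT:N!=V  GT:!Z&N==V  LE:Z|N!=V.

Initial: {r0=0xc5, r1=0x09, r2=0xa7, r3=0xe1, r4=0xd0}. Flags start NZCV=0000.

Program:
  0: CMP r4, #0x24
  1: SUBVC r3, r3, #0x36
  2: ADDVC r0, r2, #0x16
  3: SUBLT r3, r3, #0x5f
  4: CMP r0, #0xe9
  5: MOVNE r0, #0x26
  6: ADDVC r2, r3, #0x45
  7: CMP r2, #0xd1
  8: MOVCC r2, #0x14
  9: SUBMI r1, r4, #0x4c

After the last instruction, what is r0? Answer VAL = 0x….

0: ✓ CMP  NZCV=1010
1: ✓ SUBVC  r3←0xab
2: ✓ ADDVC  r0←0xbd
3: ✓ SUBLT  r3←0x4c
4: ✓ CMP  NZCV=1000
5: ✓ MOVNE  r0←0x26
6: ✓ ADDVC  r2←0x91
7: ✓ CMP  NZCV=1000
8: ✓ MOVCC  r2←0x14
9: ✓ SUBMI  r1←0x84

VAL = 0x26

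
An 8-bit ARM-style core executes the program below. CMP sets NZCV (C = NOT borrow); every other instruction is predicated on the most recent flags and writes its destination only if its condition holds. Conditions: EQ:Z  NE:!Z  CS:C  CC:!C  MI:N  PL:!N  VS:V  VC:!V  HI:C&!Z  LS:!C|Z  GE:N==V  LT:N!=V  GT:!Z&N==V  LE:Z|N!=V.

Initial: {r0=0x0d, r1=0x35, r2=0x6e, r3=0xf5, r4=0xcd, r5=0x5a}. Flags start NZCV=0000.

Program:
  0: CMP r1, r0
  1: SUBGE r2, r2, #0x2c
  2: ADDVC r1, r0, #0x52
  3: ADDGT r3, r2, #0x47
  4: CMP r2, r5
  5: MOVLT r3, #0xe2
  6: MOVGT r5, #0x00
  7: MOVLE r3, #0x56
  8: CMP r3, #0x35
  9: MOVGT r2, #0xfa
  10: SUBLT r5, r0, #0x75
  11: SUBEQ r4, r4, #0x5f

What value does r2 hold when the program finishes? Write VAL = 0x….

0: ✓ CMP  NZCV=0010
1: ✓ SUBGE  r2←0x42
2: ✓ ADDVC  r1←0x5f
3: ✓ ADDGT  r3←0x89
4: ✓ CMP  NZCV=1000
5: ✓ MOVLT  r3←0xe2
6: · MOVGT
7: ✓ MOVLE  r3←0x56
8: ✓ CMP  NZCV=0010
9: ✓ MOVGT  r2←0xfa
10: · SUBLT
11: · SUBEQ

VAL = 0xfa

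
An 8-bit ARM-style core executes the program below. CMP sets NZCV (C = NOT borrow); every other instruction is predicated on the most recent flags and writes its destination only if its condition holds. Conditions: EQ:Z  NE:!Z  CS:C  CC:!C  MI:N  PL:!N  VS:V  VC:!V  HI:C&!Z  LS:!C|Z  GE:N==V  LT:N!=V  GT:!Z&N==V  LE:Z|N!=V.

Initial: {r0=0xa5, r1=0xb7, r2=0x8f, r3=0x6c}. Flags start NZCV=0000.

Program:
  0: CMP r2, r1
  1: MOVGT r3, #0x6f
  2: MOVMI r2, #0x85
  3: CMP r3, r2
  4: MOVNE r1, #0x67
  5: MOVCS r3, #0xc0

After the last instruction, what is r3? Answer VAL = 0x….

VAL = 0x6c

[0] flags=1000 → (cmp)
[1] flags=1000 GT?F → skip
[2] flags=1000 MI?T → r2=0x85
[3] flags=1001 → (cmp)
[4] flags=1001 NE?T → r1=0x67
[5] flags=1001 CS?F → skip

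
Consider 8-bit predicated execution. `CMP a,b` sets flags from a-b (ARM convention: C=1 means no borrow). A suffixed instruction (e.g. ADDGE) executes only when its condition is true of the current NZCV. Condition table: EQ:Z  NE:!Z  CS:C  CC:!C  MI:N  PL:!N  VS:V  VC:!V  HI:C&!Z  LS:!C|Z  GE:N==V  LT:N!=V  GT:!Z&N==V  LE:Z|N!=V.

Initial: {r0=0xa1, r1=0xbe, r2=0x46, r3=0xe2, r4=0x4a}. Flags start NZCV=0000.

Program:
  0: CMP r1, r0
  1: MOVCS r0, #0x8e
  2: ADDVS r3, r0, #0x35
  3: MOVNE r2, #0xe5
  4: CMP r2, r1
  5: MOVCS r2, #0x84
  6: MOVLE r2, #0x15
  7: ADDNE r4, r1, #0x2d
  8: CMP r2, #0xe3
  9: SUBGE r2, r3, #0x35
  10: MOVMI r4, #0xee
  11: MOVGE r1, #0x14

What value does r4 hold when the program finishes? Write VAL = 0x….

VAL = 0xee

[0] flags=0010 → (cmp)
[1] flags=0010 CS?T → r0=0x8e
[2] flags=0010 VS?F → skip
[3] flags=0010 NE?T → r2=0xe5
[4] flags=0010 → (cmp)
[5] flags=0010 CS?T → r2=0x84
[6] flags=0010 LE?F → skip
[7] flags=0010 NE?T → r4=0xeb
[8] flags=1000 → (cmp)
[9] flags=1000 GE?F → skip
[10] flags=1000 MI?T → r4=0xee
[11] flags=1000 GE?F → skip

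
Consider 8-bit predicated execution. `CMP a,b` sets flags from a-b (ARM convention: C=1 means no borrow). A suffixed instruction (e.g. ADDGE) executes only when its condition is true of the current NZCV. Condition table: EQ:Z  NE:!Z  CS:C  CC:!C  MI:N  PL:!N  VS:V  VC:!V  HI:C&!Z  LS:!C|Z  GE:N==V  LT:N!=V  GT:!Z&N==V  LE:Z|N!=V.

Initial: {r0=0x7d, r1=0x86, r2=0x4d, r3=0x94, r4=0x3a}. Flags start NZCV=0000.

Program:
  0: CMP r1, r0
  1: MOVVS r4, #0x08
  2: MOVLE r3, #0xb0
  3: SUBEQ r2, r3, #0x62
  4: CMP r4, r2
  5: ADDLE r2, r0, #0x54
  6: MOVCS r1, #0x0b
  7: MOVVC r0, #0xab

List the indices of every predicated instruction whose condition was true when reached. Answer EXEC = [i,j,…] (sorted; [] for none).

[0] flags=0011 → (cmp)
[1] flags=0011 VS?T → r4=0x08
[2] flags=0011 LE?T → r3=0xb0
[3] flags=0011 EQ?F → skip
[4] flags=1000 → (cmp)
[5] flags=1000 LE?T → r2=0xd1
[6] flags=1000 CS?F → skip
[7] flags=1000 VC?T → r0=0xab

EXEC = [1,2,5,7]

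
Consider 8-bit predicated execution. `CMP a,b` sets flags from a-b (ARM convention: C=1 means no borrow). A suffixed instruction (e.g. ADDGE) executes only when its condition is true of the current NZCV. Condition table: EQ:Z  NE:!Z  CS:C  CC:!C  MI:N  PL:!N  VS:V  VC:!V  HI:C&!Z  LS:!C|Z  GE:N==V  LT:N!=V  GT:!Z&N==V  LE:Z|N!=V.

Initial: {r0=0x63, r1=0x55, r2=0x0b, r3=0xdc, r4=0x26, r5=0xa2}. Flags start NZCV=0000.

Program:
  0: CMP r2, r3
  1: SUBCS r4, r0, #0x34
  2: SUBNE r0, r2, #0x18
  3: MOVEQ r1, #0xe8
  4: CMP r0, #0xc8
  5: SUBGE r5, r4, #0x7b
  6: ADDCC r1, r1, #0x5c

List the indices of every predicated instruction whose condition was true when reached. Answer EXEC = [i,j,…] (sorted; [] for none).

EXEC = [2,5]

[0] flags=0000 → (cmp)
[1] flags=0000 CS?F → skip
[2] flags=0000 NE?T → r0=0xf3
[3] flags=0000 EQ?F → skip
[4] flags=0010 → (cmp)
[5] flags=0010 GE?T → r5=0xab
[6] flags=0010 CC?F → skip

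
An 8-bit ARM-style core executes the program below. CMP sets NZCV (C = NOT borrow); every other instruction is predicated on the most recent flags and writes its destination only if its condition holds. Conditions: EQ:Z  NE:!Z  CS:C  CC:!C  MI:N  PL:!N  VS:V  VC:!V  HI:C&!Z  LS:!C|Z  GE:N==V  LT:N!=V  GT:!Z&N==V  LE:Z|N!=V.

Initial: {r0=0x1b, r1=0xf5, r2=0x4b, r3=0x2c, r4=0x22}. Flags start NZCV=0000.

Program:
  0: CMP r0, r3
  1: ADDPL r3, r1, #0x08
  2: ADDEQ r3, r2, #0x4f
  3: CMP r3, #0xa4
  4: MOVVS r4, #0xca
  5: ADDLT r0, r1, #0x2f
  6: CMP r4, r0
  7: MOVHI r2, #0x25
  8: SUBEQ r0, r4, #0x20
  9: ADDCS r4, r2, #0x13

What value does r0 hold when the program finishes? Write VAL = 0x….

[0] flags=1000 → (cmp)
[1] flags=1000 PL?F → skip
[2] flags=1000 EQ?F → skip
[3] flags=1001 → (cmp)
[4] flags=1001 VS?T → r4=0xca
[5] flags=1001 LT?F → skip
[6] flags=1010 → (cmp)
[7] flags=1010 HI?T → r2=0x25
[8] flags=1010 EQ?F → skip
[9] flags=1010 CS?T → r4=0x38

VAL = 0x1b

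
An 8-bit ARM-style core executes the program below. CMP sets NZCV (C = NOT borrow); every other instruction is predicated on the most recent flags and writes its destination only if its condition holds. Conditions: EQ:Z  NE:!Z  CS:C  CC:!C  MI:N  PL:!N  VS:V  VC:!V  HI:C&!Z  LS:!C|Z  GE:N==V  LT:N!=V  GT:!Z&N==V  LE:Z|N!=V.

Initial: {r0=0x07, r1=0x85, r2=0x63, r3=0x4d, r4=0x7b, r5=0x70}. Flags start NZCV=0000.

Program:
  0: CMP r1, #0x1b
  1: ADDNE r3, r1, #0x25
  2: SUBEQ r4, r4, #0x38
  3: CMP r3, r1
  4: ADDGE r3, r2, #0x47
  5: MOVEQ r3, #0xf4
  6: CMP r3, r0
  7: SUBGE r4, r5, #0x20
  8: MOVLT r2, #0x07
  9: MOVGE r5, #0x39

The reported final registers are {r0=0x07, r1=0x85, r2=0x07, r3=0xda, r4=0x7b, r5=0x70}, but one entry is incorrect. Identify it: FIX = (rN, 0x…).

0: ✓ CMP  NZCV=0011
1: ✓ ADDNE  r3←0xaa
2: · SUBEQ
3: ✓ CMP  NZCV=0010
4: ✓ ADDGE  r3←0xaa
5: · MOVEQ
6: ✓ CMP  NZCV=1010
7: · SUBGE
8: ✓ MOVLT  r2←0x07
9: · MOVGE

FIX = (r3, 0xaa)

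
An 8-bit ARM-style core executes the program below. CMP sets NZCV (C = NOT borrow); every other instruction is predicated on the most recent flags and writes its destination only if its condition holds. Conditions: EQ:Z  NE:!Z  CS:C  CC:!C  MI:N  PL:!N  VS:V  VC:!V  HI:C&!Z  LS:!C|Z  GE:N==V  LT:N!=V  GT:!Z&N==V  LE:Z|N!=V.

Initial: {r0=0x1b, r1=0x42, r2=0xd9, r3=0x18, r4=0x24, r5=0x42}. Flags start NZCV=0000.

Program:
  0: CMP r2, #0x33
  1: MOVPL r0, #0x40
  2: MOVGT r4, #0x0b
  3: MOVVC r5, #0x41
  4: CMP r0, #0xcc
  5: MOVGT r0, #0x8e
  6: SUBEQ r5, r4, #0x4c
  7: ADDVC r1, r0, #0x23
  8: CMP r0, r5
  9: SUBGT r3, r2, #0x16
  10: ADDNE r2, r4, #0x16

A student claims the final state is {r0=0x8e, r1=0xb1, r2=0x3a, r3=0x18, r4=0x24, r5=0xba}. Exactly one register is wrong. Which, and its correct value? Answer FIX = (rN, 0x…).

FIX = (r5, 0x41)

[0] flags=1010 → (cmp)
[1] flags=1010 PL?F → skip
[2] flags=1010 GT?F → skip
[3] flags=1010 VC?T → r5=0x41
[4] flags=0000 → (cmp)
[5] flags=0000 GT?T → r0=0x8e
[6] flags=0000 EQ?F → skip
[7] flags=0000 VC?T → r1=0xb1
[8] flags=0011 → (cmp)
[9] flags=0011 GT?F → skip
[10] flags=0011 NE?T → r2=0x3a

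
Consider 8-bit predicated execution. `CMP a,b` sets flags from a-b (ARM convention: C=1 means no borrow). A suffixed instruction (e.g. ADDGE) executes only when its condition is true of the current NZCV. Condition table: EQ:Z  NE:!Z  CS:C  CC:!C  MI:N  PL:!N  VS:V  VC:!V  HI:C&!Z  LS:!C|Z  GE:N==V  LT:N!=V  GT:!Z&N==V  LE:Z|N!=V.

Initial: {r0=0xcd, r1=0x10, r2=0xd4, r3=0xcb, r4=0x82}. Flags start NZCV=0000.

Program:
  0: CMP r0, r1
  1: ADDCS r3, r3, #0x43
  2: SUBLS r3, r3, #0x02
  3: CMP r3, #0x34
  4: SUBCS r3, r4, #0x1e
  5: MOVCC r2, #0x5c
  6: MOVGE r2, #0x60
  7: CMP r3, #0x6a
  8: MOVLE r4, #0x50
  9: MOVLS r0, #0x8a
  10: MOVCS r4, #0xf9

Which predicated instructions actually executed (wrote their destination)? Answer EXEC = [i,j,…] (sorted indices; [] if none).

EXEC = [1,5,8,9]

0: ✓ CMP  NZCV=1010
1: ✓ ADDCS  r3←0x0e
2: · SUBLS
3: ✓ CMP  NZCV=1000
4: · SUBCS
5: ✓ MOVCC  r2←0x5c
6: · MOVGE
7: ✓ CMP  NZCV=1000
8: ✓ MOVLE  r4←0x50
9: ✓ MOVLS  r0←0x8a
10: · MOVCS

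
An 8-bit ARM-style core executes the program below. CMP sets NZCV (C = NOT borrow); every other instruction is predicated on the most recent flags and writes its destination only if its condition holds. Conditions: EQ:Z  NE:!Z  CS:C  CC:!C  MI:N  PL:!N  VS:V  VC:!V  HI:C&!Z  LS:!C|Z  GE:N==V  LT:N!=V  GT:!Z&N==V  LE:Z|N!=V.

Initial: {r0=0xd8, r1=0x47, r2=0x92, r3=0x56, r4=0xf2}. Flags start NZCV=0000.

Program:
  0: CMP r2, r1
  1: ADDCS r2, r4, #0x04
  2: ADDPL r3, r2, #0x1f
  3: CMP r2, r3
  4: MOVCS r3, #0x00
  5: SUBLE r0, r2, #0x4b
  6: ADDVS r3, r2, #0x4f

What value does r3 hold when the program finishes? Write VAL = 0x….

[0] flags=0011 → (cmp)
[1] flags=0011 CS?T → r2=0xf6
[2] flags=0011 PL?T → r3=0x15
[3] flags=1010 → (cmp)
[4] flags=1010 CS?T → r3=0x00
[5] flags=1010 LE?T → r0=0xab
[6] flags=1010 VS?F → skip

VAL = 0x00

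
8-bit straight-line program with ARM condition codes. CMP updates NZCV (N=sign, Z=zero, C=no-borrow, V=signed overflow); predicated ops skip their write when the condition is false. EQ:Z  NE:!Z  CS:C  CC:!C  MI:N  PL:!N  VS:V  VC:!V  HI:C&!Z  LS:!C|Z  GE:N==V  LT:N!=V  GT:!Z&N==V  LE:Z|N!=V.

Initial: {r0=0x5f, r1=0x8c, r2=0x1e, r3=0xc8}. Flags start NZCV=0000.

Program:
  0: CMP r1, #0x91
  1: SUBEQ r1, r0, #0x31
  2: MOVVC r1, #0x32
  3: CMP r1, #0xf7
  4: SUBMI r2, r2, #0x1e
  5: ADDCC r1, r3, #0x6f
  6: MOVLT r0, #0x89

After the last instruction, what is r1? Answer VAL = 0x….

VAL = 0x37

0: ✓ CMP  NZCV=1000
1: · SUBEQ
2: ✓ MOVVC  r1←0x32
3: ✓ CMP  NZCV=0000
4: · SUBMI
5: ✓ ADDCC  r1←0x37
6: · MOVLT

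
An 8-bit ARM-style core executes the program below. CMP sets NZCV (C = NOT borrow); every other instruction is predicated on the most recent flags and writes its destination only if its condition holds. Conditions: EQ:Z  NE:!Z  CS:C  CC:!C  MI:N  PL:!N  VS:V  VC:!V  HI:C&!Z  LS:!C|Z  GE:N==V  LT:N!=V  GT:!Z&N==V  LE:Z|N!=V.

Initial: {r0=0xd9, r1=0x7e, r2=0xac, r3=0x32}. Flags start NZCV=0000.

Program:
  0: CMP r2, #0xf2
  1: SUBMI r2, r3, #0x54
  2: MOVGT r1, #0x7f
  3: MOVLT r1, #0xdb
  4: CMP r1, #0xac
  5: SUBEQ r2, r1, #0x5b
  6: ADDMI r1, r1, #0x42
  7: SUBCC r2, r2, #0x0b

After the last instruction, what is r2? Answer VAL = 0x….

0: ✓ CMP  NZCV=1000
1: ✓ SUBMI  r2←0xde
2: · MOVGT
3: ✓ MOVLT  r1←0xdb
4: ✓ CMP  NZCV=0010
5: · SUBEQ
6: · ADDMI
7: · SUBCC

VAL = 0xde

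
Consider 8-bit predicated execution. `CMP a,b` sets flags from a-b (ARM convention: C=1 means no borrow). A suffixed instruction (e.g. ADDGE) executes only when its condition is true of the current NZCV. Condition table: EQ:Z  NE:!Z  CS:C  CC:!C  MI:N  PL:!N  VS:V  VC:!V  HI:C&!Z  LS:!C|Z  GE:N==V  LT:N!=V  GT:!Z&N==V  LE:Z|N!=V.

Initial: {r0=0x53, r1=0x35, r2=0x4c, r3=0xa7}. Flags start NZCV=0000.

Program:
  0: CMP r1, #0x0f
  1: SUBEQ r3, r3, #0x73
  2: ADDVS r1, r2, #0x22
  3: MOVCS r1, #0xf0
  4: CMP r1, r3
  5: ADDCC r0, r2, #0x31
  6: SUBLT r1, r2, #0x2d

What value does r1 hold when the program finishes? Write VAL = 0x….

VAL = 0xf0

0: ✓ CMP  NZCV=0010
1: · SUBEQ
2: · ADDVS
3: ✓ MOVCS  r1←0xf0
4: ✓ CMP  NZCV=0010
5: · ADDCC
6: · SUBLT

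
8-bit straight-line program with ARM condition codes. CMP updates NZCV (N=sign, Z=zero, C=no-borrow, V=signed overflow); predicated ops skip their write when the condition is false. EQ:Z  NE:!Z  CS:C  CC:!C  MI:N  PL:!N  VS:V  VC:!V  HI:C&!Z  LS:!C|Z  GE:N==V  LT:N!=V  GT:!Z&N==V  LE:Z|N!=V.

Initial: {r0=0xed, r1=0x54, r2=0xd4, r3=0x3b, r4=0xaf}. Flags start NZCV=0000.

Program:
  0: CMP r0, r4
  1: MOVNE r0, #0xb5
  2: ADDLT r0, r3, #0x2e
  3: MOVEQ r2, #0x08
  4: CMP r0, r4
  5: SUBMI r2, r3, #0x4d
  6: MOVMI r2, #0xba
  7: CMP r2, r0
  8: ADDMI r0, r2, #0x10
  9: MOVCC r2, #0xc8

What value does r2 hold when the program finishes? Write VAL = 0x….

0: ✓ CMP  NZCV=0010
1: ✓ MOVNE  r0←0xb5
2: · ADDLT
3: · MOVEQ
4: ✓ CMP  NZCV=0010
5: · SUBMI
6: · MOVMI
7: ✓ CMP  NZCV=0010
8: · ADDMI
9: · MOVCC

VAL = 0xd4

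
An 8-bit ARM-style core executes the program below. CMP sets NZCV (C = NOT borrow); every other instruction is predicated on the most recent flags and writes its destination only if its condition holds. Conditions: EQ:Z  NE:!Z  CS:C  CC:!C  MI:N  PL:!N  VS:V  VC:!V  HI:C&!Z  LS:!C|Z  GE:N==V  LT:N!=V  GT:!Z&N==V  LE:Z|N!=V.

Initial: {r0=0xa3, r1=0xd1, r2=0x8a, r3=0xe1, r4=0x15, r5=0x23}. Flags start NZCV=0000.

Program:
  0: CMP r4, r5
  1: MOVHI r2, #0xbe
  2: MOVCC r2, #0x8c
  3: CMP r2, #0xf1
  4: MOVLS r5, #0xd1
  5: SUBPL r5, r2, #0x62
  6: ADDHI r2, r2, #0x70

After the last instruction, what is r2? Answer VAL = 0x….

VAL = 0x8c

[0] flags=1000 → (cmp)
[1] flags=1000 HI?F → skip
[2] flags=1000 CC?T → r2=0x8c
[3] flags=1000 → (cmp)
[4] flags=1000 LS?T → r5=0xd1
[5] flags=1000 PL?F → skip
[6] flags=1000 HI?F → skip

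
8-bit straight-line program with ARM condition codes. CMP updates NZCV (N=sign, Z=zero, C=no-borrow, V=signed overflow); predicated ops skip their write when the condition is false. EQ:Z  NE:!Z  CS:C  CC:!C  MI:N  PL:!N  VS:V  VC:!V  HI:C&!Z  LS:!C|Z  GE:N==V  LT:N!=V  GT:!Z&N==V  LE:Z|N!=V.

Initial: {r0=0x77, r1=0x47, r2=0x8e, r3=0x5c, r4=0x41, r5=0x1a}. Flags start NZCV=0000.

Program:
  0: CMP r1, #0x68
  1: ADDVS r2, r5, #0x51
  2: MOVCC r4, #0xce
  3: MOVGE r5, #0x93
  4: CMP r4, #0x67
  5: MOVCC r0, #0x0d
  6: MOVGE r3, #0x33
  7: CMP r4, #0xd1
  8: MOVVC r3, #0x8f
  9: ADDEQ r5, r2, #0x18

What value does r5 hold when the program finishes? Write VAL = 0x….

VAL = 0x1a

0: ✓ CMP  NZCV=1000
1: · ADDVS
2: ✓ MOVCC  r4←0xce
3: · MOVGE
4: ✓ CMP  NZCV=0011
5: · MOVCC
6: · MOVGE
7: ✓ CMP  NZCV=1000
8: ✓ MOVVC  r3←0x8f
9: · ADDEQ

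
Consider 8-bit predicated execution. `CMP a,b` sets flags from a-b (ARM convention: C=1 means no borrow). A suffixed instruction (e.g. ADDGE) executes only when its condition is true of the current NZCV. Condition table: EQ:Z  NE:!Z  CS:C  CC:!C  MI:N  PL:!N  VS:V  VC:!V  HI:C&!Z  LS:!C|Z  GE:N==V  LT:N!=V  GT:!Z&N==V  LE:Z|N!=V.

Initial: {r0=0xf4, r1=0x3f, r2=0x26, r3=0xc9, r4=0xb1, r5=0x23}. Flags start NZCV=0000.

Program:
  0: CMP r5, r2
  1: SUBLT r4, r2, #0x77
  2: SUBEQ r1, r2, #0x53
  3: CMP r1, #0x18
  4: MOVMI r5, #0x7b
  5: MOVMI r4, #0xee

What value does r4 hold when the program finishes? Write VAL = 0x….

VAL = 0xaf

[0] flags=1000 → (cmp)
[1] flags=1000 LT?T → r4=0xaf
[2] flags=1000 EQ?F → skip
[3] flags=0010 → (cmp)
[4] flags=0010 MI?F → skip
[5] flags=0010 MI?F → skip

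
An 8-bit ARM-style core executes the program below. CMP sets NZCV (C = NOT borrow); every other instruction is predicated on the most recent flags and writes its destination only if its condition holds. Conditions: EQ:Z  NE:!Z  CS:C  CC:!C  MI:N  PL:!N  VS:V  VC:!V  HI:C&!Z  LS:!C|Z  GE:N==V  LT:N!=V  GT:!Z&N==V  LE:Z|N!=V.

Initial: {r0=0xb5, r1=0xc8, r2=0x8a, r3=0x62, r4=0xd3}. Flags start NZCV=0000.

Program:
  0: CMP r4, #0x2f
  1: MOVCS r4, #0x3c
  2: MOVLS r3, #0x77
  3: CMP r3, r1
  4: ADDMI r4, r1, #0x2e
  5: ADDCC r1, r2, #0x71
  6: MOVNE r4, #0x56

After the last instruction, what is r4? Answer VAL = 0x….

VAL = 0x56

[0] flags=1010 → (cmp)
[1] flags=1010 CS?T → r4=0x3c
[2] flags=1010 LS?F → skip
[3] flags=1001 → (cmp)
[4] flags=1001 MI?T → r4=0xf6
[5] flags=1001 CC?T → r1=0xfb
[6] flags=1001 NE?T → r4=0x56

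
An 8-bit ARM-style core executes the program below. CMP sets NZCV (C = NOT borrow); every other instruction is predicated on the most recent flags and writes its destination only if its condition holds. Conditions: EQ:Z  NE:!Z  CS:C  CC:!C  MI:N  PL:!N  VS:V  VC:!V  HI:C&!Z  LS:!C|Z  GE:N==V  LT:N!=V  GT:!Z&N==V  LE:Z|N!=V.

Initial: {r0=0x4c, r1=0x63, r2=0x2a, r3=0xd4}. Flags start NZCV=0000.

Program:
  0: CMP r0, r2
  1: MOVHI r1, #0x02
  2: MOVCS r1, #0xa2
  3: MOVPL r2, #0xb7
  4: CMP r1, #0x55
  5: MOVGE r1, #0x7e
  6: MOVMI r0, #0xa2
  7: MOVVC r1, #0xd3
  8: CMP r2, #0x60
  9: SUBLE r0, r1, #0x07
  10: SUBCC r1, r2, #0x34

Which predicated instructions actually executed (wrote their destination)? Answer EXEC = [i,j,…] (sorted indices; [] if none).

EXEC = [1,2,3,9]

[0] flags=0010 → (cmp)
[1] flags=0010 HI?T → r1=0x02
[2] flags=0010 CS?T → r1=0xa2
[3] flags=0010 PL?T → r2=0xb7
[4] flags=0011 → (cmp)
[5] flags=0011 GE?F → skip
[6] flags=0011 MI?F → skip
[7] flags=0011 VC?F → skip
[8] flags=0011 → (cmp)
[9] flags=0011 LE?T → r0=0x9b
[10] flags=0011 CC?F → skip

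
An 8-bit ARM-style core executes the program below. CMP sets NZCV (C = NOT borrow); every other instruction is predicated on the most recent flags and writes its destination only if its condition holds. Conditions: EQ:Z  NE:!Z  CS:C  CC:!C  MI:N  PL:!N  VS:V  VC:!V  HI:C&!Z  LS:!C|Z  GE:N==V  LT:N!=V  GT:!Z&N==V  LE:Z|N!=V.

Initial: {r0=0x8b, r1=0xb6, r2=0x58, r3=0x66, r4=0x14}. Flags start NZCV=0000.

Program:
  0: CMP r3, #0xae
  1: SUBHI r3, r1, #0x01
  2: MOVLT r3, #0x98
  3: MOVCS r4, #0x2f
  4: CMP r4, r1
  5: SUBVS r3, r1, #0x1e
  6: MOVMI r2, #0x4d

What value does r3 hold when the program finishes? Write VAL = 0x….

0: ✓ CMP  NZCV=1001
1: · SUBHI
2: · MOVLT
3: · MOVCS
4: ✓ CMP  NZCV=0000
5: · SUBVS
6: · MOVMI

VAL = 0x66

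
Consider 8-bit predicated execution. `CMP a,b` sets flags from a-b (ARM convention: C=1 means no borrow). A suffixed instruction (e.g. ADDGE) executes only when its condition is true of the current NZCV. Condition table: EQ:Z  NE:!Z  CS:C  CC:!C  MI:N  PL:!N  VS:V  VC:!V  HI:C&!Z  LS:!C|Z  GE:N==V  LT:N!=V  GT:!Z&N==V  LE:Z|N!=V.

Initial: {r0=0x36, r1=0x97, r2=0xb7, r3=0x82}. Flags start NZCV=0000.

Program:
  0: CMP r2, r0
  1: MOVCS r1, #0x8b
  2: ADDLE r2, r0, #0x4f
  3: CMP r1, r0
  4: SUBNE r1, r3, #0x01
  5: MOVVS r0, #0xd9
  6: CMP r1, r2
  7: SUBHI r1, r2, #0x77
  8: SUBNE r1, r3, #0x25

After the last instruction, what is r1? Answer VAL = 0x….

[0] flags=1010 → (cmp)
[1] flags=1010 CS?T → r1=0x8b
[2] flags=1010 LE?T → r2=0x85
[3] flags=0011 → (cmp)
[4] flags=0011 NE?T → r1=0x81
[5] flags=0011 VS?T → r0=0xd9
[6] flags=1000 → (cmp)
[7] flags=1000 HI?F → skip
[8] flags=1000 NE?T → r1=0x5d

VAL = 0x5d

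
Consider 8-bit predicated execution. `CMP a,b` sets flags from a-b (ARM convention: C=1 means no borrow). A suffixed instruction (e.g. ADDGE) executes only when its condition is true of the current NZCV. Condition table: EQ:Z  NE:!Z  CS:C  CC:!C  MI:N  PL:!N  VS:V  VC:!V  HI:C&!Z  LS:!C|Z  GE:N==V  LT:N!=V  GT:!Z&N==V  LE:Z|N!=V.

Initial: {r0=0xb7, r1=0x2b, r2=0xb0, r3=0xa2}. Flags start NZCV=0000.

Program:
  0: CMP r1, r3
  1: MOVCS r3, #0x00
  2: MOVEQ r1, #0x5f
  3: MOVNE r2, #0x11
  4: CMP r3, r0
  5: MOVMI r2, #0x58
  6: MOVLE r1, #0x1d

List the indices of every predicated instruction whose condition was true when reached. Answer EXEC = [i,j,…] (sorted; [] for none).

0: ✓ CMP  NZCV=1001
1: · MOVCS
2: · MOVEQ
3: ✓ MOVNE  r2←0x11
4: ✓ CMP  NZCV=1000
5: ✓ MOVMI  r2←0x58
6: ✓ MOVLE  r1←0x1d

EXEC = [3,5,6]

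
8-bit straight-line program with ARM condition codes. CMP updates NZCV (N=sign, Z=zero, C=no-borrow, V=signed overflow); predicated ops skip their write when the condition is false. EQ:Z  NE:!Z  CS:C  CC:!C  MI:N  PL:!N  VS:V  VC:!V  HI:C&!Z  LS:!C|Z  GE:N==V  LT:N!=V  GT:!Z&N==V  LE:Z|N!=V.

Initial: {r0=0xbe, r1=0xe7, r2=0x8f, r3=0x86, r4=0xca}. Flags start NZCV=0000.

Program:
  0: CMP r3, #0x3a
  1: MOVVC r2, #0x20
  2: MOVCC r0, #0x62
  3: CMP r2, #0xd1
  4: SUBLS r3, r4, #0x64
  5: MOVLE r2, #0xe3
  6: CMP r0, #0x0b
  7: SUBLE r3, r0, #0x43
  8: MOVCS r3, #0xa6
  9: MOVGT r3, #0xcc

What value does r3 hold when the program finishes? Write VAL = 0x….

VAL = 0xa6

0: ✓ CMP  NZCV=0011
1: · MOVVC
2: · MOVCC
3: ✓ CMP  NZCV=1000
4: ✓ SUBLS  r3←0x66
5: ✓ MOVLE  r2←0xe3
6: ✓ CMP  NZCV=1010
7: ✓ SUBLE  r3←0x7b
8: ✓ MOVCS  r3←0xa6
9: · MOVGT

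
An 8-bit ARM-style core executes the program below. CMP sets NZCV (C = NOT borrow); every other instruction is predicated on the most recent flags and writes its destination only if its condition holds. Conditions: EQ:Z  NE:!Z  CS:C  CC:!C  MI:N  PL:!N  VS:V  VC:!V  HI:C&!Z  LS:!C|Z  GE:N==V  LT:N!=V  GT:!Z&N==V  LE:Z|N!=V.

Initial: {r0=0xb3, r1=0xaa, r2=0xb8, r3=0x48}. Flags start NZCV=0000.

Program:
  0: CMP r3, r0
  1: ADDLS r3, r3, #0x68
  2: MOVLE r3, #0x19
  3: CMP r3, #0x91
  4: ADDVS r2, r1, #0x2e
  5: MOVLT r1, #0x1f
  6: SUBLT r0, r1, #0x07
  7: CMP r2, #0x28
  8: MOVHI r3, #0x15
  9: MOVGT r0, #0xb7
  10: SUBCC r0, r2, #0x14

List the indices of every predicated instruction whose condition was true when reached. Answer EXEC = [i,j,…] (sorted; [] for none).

0: ✓ CMP  NZCV=1001
1: ✓ ADDLS  r3←0xb0
2: · MOVLE
3: ✓ CMP  NZCV=0010
4: · ADDVS
5: · MOVLT
6: · SUBLT
7: ✓ CMP  NZCV=1010
8: ✓ MOVHI  r3←0x15
9: · MOVGT
10: · SUBCC

EXEC = [1,8]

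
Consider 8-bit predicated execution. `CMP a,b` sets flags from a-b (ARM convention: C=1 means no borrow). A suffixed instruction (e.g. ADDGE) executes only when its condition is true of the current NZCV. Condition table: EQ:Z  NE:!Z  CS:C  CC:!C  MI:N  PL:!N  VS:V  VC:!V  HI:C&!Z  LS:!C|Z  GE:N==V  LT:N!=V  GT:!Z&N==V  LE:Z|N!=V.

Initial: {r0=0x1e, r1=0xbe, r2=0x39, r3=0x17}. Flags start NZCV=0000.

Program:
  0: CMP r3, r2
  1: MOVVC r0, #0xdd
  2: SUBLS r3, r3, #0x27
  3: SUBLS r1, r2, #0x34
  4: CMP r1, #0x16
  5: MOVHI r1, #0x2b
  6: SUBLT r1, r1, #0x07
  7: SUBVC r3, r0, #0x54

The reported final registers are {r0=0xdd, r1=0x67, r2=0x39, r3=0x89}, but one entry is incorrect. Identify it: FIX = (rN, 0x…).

FIX = (r1, 0xfe)

[0] flags=1000 → (cmp)
[1] flags=1000 VC?T → r0=0xdd
[2] flags=1000 LS?T → r3=0xf0
[3] flags=1000 LS?T → r1=0x05
[4] flags=1000 → (cmp)
[5] flags=1000 HI?F → skip
[6] flags=1000 LT?T → r1=0xfe
[7] flags=1000 VC?T → r3=0x89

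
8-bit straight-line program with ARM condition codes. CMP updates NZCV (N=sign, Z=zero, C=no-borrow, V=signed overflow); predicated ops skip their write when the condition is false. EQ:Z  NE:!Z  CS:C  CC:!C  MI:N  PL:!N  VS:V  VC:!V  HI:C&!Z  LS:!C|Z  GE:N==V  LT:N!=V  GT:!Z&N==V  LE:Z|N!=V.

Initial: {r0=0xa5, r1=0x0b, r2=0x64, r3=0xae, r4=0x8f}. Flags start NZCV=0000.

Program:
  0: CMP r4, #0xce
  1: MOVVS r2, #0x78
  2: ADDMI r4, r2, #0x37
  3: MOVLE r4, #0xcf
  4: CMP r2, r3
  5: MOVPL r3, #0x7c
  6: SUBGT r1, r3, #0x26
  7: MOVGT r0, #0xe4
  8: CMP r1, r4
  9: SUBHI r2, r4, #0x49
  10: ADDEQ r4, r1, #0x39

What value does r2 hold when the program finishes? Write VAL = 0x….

VAL = 0x64

0: ✓ CMP  NZCV=1000
1: · MOVVS
2: ✓ ADDMI  r4←0x9b
3: ✓ MOVLE  r4←0xcf
4: ✓ CMP  NZCV=1001
5: · MOVPL
6: ✓ SUBGT  r1←0x88
7: ✓ MOVGT  r0←0xe4
8: ✓ CMP  NZCV=1000
9: · SUBHI
10: · ADDEQ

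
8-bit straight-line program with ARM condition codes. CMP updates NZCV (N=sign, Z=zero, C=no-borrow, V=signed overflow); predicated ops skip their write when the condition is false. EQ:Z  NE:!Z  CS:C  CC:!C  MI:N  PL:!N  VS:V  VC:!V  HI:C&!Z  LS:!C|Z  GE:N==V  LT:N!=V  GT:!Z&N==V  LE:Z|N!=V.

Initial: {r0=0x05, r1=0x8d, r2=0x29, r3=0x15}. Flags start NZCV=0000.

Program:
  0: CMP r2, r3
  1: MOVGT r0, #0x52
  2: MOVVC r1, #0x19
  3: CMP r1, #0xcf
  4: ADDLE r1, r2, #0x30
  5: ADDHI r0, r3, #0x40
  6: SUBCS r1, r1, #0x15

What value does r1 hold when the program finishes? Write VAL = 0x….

VAL = 0x19

[0] flags=0010 → (cmp)
[1] flags=0010 GT?T → r0=0x52
[2] flags=0010 VC?T → r1=0x19
[3] flags=0000 → (cmp)
[4] flags=0000 LE?F → skip
[5] flags=0000 HI?F → skip
[6] flags=0000 CS?F → skip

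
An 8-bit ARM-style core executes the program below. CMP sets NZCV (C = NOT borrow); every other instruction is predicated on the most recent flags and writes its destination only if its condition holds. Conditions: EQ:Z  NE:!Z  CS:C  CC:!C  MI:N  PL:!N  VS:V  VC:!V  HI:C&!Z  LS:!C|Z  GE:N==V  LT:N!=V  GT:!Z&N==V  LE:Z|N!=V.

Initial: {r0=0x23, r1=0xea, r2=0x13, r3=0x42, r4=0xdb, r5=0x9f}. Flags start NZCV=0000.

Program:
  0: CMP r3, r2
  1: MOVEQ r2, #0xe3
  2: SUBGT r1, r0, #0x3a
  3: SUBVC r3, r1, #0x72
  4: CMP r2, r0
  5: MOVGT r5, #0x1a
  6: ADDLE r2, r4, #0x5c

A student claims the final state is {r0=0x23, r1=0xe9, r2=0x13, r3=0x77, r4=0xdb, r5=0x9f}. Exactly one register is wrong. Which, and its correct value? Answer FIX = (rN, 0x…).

FIX = (r2, 0x37)

[0] flags=0010 → (cmp)
[1] flags=0010 EQ?F → skip
[2] flags=0010 GT?T → r1=0xe9
[3] flags=0010 VC?T → r3=0x77
[4] flags=1000 → (cmp)
[5] flags=1000 GT?F → skip
[6] flags=1000 LE?T → r2=0x37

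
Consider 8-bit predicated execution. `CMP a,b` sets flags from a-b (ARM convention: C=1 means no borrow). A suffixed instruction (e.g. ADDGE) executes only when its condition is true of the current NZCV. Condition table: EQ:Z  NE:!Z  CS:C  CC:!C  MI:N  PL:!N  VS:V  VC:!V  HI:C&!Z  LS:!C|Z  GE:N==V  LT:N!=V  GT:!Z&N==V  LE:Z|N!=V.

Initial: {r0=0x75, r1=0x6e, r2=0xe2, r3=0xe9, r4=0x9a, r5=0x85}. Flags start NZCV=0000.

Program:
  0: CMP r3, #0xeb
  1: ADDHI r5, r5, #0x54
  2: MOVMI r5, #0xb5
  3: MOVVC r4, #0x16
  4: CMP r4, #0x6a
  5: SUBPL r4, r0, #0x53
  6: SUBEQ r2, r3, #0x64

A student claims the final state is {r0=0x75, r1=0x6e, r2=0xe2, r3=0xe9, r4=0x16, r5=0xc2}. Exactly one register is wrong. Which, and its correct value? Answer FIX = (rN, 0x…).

0: ✓ CMP  NZCV=1000
1: · ADDHI
2: ✓ MOVMI  r5←0xb5
3: ✓ MOVVC  r4←0x16
4: ✓ CMP  NZCV=1000
5: · SUBPL
6: · SUBEQ

FIX = (r5, 0xb5)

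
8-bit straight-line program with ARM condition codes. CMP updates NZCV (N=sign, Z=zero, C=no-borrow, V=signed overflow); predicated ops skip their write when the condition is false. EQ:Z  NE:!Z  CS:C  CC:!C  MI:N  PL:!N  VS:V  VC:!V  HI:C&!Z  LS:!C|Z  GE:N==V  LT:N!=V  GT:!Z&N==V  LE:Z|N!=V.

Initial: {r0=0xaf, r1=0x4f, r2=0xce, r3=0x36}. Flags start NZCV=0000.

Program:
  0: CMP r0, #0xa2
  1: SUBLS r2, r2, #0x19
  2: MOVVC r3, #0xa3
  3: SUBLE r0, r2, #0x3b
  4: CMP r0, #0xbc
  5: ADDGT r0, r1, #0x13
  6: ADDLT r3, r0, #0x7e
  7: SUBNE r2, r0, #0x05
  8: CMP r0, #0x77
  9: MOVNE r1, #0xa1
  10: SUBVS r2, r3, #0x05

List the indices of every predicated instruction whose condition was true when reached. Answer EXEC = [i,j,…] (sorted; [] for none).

EXEC = [2,6,7,9,10]

[0] flags=0010 → (cmp)
[1] flags=0010 LS?F → skip
[2] flags=0010 VC?T → r3=0xa3
[3] flags=0010 LE?F → skip
[4] flags=1000 → (cmp)
[5] flags=1000 GT?F → skip
[6] flags=1000 LT?T → r3=0x2d
[7] flags=1000 NE?T → r2=0xaa
[8] flags=0011 → (cmp)
[9] flags=0011 NE?T → r1=0xa1
[10] flags=0011 VS?T → r2=0x28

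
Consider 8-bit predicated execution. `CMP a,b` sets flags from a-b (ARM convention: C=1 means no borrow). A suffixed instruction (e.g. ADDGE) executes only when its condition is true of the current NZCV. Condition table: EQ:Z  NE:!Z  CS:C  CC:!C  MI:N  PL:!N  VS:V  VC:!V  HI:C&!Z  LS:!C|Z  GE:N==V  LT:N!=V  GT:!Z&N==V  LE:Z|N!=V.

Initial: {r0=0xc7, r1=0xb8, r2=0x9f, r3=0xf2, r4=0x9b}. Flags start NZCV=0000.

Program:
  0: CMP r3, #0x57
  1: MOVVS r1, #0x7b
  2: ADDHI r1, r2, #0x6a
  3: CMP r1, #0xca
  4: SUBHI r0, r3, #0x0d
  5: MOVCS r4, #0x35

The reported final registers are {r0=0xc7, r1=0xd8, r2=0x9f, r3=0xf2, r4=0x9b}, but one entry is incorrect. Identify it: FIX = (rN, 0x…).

[0] flags=1010 → (cmp)
[1] flags=1010 VS?F → skip
[2] flags=1010 HI?T → r1=0x09
[3] flags=0000 → (cmp)
[4] flags=0000 HI?F → skip
[5] flags=0000 CS?F → skip

FIX = (r1, 0x09)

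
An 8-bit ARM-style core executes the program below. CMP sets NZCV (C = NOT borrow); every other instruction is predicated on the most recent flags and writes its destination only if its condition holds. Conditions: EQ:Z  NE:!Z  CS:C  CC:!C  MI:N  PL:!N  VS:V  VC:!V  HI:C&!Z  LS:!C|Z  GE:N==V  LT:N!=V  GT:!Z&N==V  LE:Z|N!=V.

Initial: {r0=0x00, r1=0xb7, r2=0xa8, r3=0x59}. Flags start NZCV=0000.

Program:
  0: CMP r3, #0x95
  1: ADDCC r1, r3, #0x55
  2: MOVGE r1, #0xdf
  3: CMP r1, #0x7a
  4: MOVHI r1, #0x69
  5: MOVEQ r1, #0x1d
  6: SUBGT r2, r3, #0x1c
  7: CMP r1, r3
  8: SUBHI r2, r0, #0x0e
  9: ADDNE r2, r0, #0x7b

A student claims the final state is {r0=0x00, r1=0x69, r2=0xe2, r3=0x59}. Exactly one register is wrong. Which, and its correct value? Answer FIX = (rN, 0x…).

[0] flags=1001 → (cmp)
[1] flags=1001 CC?T → r1=0xae
[2] flags=1001 GE?T → r1=0xdf
[3] flags=0011 → (cmp)
[4] flags=0011 HI?T → r1=0x69
[5] flags=0011 EQ?F → skip
[6] flags=0011 GT?F → skip
[7] flags=0010 → (cmp)
[8] flags=0010 HI?T → r2=0xf2
[9] flags=0010 NE?T → r2=0x7b

FIX = (r2, 0x7b)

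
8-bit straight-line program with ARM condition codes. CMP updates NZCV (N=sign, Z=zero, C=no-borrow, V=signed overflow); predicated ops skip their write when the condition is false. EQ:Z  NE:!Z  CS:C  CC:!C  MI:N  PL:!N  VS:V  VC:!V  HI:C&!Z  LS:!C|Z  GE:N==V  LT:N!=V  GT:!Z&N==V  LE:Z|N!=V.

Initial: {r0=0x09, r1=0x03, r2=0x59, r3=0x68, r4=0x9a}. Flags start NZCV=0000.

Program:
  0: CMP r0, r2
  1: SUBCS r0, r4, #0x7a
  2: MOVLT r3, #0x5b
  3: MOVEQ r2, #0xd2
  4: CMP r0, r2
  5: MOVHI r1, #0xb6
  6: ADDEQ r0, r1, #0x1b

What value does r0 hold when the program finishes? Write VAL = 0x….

VAL = 0x09

[0] flags=1000 → (cmp)
[1] flags=1000 CS?F → skip
[2] flags=1000 LT?T → r3=0x5b
[3] flags=1000 EQ?F → skip
[4] flags=1000 → (cmp)
[5] flags=1000 HI?F → skip
[6] flags=1000 EQ?F → skip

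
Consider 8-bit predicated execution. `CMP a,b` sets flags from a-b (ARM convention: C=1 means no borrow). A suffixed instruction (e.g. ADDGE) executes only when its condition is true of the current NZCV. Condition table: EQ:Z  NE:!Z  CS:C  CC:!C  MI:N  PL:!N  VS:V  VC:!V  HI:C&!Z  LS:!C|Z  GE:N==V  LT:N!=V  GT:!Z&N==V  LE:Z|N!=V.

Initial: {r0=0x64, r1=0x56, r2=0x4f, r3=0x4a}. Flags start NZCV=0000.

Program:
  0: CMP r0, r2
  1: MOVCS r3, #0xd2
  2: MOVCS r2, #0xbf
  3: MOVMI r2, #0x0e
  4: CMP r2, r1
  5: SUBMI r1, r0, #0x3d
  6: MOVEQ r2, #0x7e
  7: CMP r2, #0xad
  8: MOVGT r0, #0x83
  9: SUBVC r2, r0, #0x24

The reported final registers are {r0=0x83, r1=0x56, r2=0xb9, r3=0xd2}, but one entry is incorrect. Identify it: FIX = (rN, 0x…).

FIX = (r2, 0x5f)

[0] flags=0010 → (cmp)
[1] flags=0010 CS?T → r3=0xd2
[2] flags=0010 CS?T → r2=0xbf
[3] flags=0010 MI?F → skip
[4] flags=0011 → (cmp)
[5] flags=0011 MI?F → skip
[6] flags=0011 EQ?F → skip
[7] flags=0010 → (cmp)
[8] flags=0010 GT?T → r0=0x83
[9] flags=0010 VC?T → r2=0x5f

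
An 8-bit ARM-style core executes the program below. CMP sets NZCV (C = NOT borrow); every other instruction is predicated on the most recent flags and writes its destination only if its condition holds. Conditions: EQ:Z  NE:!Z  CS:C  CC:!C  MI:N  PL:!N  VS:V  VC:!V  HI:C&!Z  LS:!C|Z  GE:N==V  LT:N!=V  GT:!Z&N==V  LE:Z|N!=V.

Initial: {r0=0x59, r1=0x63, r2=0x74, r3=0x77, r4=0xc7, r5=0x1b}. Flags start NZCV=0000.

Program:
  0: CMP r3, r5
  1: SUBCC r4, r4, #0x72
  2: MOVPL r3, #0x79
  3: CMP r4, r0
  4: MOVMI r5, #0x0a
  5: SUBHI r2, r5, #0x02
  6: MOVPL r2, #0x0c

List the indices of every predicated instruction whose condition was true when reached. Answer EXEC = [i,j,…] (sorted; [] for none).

EXEC = [2,5,6]

[0] flags=0010 → (cmp)
[1] flags=0010 CC?F → skip
[2] flags=0010 PL?T → r3=0x79
[3] flags=0011 → (cmp)
[4] flags=0011 MI?F → skip
[5] flags=0011 HI?T → r2=0x19
[6] flags=0011 PL?T → r2=0x0c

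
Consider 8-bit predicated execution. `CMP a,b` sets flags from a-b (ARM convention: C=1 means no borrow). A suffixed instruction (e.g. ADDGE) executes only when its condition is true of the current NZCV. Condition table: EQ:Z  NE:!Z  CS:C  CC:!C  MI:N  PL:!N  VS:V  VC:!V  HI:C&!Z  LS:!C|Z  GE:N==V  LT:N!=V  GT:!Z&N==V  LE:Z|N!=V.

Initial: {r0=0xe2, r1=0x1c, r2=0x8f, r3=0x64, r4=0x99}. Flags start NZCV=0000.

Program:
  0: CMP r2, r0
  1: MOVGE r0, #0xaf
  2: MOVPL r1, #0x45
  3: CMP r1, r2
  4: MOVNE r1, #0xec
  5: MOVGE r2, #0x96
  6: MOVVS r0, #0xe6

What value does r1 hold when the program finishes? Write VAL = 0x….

VAL = 0xec

0: ✓ CMP  NZCV=1000
1: · MOVGE
2: · MOVPL
3: ✓ CMP  NZCV=1001
4: ✓ MOVNE  r1←0xec
5: ✓ MOVGE  r2←0x96
6: ✓ MOVVS  r0←0xe6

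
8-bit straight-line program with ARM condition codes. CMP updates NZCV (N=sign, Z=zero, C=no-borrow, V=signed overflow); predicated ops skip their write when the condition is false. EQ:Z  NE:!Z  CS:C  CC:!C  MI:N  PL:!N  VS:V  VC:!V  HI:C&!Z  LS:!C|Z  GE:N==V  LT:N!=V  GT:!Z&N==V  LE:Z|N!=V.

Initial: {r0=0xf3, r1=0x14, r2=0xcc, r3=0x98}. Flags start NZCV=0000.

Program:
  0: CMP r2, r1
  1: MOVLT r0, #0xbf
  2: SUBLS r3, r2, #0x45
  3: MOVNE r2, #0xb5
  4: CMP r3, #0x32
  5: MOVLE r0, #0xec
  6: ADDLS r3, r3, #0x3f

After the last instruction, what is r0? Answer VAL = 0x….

[0] flags=1010 → (cmp)
[1] flags=1010 LT?T → r0=0xbf
[2] flags=1010 LS?F → skip
[3] flags=1010 NE?T → r2=0xb5
[4] flags=0011 → (cmp)
[5] flags=0011 LE?T → r0=0xec
[6] flags=0011 LS?F → skip

VAL = 0xec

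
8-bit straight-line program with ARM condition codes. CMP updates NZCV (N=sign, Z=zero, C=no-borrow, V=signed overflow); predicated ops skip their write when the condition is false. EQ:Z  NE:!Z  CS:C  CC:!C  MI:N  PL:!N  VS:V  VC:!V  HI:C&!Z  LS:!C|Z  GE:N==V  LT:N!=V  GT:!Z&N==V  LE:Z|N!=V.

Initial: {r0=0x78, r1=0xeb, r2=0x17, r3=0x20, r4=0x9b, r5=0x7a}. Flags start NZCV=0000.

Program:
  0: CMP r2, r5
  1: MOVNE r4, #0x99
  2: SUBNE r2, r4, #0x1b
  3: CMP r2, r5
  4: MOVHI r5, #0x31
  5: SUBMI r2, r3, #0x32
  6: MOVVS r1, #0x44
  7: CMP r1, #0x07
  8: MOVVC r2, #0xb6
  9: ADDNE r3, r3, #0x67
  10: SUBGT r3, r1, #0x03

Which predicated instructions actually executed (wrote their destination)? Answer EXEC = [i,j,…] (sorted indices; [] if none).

EXEC = [1,2,4,8,9]

0: ✓ CMP  NZCV=1000
1: ✓ MOVNE  r4←0x99
2: ✓ SUBNE  r2←0x7e
3: ✓ CMP  NZCV=0010
4: ✓ MOVHI  r5←0x31
5: · SUBMI
6: · MOVVS
7: ✓ CMP  NZCV=1010
8: ✓ MOVVC  r2←0xb6
9: ✓ ADDNE  r3←0x87
10: · SUBGT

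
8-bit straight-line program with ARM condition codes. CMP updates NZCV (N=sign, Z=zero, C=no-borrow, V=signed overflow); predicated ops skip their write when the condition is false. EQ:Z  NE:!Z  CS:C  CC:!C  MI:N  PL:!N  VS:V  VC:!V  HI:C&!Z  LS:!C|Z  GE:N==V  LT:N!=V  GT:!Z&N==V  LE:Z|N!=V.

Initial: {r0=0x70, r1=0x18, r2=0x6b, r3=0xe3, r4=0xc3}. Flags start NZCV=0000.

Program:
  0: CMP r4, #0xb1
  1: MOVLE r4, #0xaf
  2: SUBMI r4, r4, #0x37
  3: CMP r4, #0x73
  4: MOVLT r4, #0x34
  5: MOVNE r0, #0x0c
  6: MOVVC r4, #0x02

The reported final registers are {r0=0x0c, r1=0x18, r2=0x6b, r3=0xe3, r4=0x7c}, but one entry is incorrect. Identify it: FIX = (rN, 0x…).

FIX = (r4, 0x34)

0: ✓ CMP  NZCV=0010
1: · MOVLE
2: · SUBMI
3: ✓ CMP  NZCV=0011
4: ✓ MOVLT  r4←0x34
5: ✓ MOVNE  r0←0x0c
6: · MOVVC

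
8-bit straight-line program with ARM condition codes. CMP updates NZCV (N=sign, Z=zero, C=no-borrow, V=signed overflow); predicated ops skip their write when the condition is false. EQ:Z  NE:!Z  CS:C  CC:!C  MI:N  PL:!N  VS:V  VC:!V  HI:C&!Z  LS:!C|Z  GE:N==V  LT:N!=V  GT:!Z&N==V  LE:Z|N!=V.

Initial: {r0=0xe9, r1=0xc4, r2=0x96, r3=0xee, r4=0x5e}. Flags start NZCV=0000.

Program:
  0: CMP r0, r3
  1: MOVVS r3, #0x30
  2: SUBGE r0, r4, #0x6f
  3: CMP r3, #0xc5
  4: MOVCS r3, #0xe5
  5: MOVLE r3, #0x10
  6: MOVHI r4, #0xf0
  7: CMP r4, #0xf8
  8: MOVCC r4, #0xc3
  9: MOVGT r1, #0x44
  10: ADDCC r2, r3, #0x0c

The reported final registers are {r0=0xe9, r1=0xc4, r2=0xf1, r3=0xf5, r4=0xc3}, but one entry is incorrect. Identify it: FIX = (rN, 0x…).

0: ✓ CMP  NZCV=1000
1: · MOVVS
2: · SUBGE
3: ✓ CMP  NZCV=0010
4: ✓ MOVCS  r3←0xe5
5: · MOVLE
6: ✓ MOVHI  r4←0xf0
7: ✓ CMP  NZCV=1000
8: ✓ MOVCC  r4←0xc3
9: · MOVGT
10: ✓ ADDCC  r2←0xf1

FIX = (r3, 0xe5)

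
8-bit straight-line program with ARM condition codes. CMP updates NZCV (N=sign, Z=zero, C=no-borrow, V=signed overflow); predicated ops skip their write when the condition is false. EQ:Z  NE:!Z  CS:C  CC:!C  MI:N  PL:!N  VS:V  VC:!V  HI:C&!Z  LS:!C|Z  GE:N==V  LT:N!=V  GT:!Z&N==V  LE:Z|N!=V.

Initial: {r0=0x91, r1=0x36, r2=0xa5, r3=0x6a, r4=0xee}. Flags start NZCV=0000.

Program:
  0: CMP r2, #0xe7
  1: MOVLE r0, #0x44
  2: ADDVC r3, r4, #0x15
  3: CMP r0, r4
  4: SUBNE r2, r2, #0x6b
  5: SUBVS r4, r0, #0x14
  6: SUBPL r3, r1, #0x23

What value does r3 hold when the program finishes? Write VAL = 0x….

VAL = 0x13

0: ✓ CMP  NZCV=1000
1: ✓ MOVLE  r0←0x44
2: ✓ ADDVC  r3←0x03
3: ✓ CMP  NZCV=0000
4: ✓ SUBNE  r2←0x3a
5: · SUBVS
6: ✓ SUBPL  r3←0x13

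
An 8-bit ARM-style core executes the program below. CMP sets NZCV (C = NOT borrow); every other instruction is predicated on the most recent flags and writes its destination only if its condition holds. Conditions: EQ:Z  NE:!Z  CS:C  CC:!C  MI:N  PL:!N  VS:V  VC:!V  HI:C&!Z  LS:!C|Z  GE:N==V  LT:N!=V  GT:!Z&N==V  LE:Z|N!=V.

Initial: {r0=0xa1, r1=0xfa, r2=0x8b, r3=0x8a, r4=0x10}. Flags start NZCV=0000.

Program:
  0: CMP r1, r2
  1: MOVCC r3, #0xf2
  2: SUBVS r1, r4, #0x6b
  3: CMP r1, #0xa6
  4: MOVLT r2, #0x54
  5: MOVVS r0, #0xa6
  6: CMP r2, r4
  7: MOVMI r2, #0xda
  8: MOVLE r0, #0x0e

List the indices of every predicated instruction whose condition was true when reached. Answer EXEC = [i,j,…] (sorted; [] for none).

EXEC = [8]

0: ✓ CMP  NZCV=0010
1: · MOVCC
2: · SUBVS
3: ✓ CMP  NZCV=0010
4: · MOVLT
5: · MOVVS
6: ✓ CMP  NZCV=0011
7: · MOVMI
8: ✓ MOVLE  r0←0x0e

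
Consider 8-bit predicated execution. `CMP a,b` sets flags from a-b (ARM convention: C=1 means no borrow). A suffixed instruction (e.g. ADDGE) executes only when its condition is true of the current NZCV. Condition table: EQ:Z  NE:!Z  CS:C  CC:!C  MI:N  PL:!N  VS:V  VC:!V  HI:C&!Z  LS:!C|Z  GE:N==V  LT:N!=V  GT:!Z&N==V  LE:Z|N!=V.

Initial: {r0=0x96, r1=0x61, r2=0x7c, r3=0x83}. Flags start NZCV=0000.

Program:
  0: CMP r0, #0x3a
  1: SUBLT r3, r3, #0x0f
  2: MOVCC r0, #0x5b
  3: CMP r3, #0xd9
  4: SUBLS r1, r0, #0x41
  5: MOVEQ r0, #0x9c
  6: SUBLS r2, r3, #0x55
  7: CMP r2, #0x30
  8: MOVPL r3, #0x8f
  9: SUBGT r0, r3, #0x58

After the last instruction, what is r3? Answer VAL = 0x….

VAL = 0x74

[0] flags=0011 → (cmp)
[1] flags=0011 LT?T → r3=0x74
[2] flags=0011 CC?F → skip
[3] flags=1001 → (cmp)
[4] flags=1001 LS?T → r1=0x55
[5] flags=1001 EQ?F → skip
[6] flags=1001 LS?T → r2=0x1f
[7] flags=1000 → (cmp)
[8] flags=1000 PL?F → skip
[9] flags=1000 GT?F → skip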